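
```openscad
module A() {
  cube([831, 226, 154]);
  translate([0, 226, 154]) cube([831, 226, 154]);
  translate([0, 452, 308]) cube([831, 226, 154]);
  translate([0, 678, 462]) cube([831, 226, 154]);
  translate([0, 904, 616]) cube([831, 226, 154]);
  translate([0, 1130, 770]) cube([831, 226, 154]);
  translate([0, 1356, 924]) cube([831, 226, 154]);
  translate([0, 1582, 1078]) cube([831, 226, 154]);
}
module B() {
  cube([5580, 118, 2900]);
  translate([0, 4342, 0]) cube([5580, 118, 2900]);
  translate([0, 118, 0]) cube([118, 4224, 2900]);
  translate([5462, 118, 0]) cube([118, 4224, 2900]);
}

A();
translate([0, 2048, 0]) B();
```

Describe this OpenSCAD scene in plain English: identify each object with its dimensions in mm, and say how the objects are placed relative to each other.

A is a run of 8 identical solid stair steps. Each tread is 831×226 mm and each step block is 154 mm high. Step 1 rests on the floor; step k is offset from step 1 by (k−1)×226 mm in y and (k−1)×154 mm in z.

B is the wall frame of a small rectangular building: four walls, each 2900 mm tall and 118 mm thick, enclosing a footprint 5580 mm (x) by 4460 mm (y) outside-to-outside, with no floor or roof. The front and back walls (the −y and +y sides) span the full width; the two side walls fit between them.

The house frame is on the floor beside the staircase on its +y side.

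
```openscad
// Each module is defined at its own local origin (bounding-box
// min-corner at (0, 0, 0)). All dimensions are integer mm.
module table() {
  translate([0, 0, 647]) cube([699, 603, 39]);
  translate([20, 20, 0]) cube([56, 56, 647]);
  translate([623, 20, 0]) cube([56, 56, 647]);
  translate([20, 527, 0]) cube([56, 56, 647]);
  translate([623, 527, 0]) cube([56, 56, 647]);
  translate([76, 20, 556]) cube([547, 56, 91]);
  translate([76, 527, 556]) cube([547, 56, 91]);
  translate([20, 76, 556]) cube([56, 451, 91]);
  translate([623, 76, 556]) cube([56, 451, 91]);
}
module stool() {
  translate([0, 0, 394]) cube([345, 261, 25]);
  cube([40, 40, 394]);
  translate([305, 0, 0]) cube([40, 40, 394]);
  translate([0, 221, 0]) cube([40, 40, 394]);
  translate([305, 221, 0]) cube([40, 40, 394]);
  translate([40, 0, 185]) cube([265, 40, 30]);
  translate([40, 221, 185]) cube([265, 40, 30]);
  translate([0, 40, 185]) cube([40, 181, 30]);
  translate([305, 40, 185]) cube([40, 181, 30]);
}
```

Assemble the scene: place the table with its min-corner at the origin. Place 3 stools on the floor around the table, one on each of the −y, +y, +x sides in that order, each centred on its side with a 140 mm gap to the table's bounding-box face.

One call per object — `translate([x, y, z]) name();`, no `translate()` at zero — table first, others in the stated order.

table();
translate([177, -401, 0]) stool();
translate([177, 743, 0]) stool();
translate([839, 171, 0]) stool();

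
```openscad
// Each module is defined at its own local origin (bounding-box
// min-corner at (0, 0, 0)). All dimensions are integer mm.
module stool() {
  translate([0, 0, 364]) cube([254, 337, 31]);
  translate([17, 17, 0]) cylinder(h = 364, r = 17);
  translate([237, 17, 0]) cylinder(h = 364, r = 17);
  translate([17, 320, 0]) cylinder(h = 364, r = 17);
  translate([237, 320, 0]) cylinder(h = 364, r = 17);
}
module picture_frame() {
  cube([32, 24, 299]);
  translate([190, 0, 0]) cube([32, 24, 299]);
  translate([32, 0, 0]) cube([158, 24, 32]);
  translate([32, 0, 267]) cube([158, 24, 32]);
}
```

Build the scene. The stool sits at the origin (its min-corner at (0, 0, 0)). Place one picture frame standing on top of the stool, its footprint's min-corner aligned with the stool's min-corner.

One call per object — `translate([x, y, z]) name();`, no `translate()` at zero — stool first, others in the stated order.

stool();
translate([0, 0, 395]) picture_frame();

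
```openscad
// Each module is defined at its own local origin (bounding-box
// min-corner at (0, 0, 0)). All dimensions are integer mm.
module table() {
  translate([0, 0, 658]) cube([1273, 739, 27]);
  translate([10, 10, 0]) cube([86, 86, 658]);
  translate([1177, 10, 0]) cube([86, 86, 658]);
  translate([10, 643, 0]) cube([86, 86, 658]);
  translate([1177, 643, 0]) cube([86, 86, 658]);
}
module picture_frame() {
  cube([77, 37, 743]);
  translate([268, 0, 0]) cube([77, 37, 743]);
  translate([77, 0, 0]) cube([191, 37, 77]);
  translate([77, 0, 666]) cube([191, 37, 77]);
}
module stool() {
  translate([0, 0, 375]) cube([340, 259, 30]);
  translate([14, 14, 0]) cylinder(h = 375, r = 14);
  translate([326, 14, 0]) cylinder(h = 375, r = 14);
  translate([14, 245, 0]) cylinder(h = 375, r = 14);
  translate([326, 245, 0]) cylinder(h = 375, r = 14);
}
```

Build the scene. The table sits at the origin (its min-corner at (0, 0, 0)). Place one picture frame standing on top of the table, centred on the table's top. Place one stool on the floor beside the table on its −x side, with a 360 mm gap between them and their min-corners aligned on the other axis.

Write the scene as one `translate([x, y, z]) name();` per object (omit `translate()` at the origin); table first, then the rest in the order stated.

table();
translate([464, 351, 685]) picture_frame();
translate([-700, 0, 0]) stool();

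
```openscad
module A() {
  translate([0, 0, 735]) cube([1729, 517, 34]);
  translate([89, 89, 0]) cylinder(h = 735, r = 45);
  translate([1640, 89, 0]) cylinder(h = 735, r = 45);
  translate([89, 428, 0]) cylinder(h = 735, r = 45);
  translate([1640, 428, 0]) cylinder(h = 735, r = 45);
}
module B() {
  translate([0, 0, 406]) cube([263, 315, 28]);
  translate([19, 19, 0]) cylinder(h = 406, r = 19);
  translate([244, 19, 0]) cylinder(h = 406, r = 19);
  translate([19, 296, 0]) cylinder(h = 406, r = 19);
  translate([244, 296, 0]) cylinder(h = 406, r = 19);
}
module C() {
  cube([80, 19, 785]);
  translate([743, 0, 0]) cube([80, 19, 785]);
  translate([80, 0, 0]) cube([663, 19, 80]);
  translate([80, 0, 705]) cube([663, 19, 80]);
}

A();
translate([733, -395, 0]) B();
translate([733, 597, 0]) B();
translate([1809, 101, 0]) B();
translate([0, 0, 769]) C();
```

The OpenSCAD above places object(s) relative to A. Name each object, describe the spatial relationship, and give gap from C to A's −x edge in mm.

The picture frame's min-x is at 0; the table's min-x is 0; gap = 0 mm.

A is a table. B is a stool. C is a picture frame. Three stools sit around the table at the −y, +y, +x sides. The picture frame is on top of the table. The gap from the picture frame to the table's −x edge is 0 mm.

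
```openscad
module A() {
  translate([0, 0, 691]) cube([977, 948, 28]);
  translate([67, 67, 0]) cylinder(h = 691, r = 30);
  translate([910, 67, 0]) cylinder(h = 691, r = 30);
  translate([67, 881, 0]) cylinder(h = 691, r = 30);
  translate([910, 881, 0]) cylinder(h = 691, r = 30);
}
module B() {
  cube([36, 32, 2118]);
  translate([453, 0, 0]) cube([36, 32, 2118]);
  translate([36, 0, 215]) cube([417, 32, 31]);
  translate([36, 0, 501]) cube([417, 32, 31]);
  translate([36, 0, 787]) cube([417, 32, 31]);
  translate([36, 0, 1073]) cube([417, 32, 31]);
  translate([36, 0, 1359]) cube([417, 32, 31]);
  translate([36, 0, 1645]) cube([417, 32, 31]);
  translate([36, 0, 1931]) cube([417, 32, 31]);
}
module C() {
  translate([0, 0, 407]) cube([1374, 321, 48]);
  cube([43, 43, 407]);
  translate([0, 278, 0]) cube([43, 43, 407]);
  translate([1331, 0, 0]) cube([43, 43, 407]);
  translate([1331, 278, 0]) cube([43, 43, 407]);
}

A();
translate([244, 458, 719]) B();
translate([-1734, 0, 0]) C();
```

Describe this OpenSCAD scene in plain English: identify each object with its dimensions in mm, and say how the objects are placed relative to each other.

A is a rectangular dining table. The top is 977×948×28 mm with its upper surface at z = 719 mm. It stands on four round legs of 60 mm diameter, each leg's bounding box inset 37 mm from the nearest pair of top edges, running from the floor to the underside of the top.

B is a straight ladder. Two 36×32 mm vertical rails, 2118 mm tall, stand 489 mm apart (outside-to-outside) with their front faces coplanar on the −y side. 7 rungs, each 32 mm deep and 31 mm tall, span between the inner faces of the rails, front faces flush with the rails. The lowest rung's underside is at z = 215 mm and rungs are spaced 286 mm apart (underside to underside).

C is a bench: a 1374×321 mm seat slab, 48 mm thick, top at z = 455 mm, on four 43×43 mm square legs flush with the seat corners and standing on z = 0.

The ladder is on top of the table, centred. The bench is on the floor beside the table on its −x side.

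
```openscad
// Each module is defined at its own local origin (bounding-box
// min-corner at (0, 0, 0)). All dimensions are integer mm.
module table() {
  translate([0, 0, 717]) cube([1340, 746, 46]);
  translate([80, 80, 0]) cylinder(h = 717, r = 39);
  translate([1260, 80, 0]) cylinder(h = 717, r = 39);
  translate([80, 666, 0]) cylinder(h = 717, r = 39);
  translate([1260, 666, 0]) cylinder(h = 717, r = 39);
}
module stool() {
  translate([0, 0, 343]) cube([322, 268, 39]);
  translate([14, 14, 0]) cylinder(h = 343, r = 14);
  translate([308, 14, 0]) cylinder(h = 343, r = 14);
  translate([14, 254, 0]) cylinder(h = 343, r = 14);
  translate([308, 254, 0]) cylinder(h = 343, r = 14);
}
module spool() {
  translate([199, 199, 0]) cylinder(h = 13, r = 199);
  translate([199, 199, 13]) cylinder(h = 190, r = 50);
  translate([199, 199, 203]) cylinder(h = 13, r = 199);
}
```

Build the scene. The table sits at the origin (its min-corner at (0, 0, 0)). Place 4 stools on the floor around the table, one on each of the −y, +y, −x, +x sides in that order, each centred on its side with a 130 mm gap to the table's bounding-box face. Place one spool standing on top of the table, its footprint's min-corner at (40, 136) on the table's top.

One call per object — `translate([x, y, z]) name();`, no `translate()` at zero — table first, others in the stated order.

table();
translate([509, -398, 0]) stool();
translate([509, 876, 0]) stool();
translate([-452, 239, 0]) stool();
translate([1470, 239, 0]) stool();
translate([40, 136, 763]) spool();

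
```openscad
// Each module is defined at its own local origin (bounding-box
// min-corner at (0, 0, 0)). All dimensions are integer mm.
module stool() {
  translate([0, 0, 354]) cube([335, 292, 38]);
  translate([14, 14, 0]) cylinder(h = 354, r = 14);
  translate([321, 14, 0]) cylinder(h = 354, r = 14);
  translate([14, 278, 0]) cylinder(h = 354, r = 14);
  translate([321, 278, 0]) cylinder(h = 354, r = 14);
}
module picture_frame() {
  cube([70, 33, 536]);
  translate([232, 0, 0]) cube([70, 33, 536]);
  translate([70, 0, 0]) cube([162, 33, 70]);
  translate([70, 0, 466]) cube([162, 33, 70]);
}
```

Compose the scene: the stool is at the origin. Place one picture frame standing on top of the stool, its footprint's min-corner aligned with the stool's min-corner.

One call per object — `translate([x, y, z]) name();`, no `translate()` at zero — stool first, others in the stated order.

stool();
translate([0, 0, 392]) picture_frame();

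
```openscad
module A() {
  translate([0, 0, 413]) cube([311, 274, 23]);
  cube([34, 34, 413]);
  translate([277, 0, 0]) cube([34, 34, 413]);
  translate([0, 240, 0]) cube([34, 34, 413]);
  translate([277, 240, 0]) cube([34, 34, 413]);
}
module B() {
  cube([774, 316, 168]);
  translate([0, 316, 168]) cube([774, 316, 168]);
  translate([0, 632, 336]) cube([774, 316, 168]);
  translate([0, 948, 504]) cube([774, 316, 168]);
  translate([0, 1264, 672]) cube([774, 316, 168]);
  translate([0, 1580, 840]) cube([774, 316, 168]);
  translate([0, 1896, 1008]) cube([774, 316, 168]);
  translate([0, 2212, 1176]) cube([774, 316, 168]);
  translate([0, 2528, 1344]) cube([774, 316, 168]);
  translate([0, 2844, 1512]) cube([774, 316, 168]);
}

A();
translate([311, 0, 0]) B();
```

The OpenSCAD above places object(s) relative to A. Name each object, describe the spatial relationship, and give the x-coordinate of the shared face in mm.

A is a stool. B is a staircase. The staircase is against the stool's +x side, with their −y faces flush. The x-coordinate of the shared face is 311 mm.

The stool's +x face and the staircase's −x face are both at x = 311 mm.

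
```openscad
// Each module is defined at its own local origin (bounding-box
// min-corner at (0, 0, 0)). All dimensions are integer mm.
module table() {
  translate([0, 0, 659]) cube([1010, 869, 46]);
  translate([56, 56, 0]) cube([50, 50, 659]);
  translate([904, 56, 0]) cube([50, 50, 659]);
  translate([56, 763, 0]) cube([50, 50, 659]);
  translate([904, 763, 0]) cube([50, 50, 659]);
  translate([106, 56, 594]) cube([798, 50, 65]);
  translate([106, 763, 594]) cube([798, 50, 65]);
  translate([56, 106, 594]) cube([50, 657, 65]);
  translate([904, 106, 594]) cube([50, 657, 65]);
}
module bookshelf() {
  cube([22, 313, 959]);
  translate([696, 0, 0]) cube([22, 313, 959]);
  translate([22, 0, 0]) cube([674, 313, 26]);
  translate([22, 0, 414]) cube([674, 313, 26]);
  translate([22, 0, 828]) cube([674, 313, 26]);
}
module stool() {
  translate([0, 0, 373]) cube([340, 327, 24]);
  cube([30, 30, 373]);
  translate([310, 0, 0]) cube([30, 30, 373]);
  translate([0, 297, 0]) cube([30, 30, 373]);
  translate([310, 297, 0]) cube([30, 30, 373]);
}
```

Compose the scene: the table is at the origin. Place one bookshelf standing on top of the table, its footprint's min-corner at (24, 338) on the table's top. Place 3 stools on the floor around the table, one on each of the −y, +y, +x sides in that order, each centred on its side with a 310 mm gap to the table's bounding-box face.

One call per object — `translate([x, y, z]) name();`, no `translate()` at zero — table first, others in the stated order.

table();
translate([24, 338, 705]) bookshelf();
translate([335, -637, 0]) stool();
translate([335, 1179, 0]) stool();
translate([1320, 271, 0]) stool();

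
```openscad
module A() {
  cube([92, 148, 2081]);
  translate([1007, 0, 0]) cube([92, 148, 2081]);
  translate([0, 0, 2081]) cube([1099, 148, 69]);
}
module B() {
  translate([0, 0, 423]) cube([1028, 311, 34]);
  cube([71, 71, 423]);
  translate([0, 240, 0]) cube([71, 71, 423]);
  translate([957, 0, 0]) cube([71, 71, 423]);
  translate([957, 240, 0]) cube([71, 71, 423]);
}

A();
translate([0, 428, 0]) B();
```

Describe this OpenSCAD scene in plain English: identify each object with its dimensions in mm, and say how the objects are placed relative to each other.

A is a rectangular door frame: two vertical jambs of 92×148 mm section, 2081 mm tall, with a clear opening 915 mm wide between their inner faces. A header 69 mm tall and 148 mm deep lies on top of the jambs and spans the full outside width.

B is a long wooden bench with a 1028 mm (x) × 311 mm (y) seat, 34 mm thick, its top surface 457 mm above the floor. Four 71 mm square legs at the seat corners, flush with the edges, run from z = 0 to the seat underside.

The bench is on the floor beside the door frame on its +y side.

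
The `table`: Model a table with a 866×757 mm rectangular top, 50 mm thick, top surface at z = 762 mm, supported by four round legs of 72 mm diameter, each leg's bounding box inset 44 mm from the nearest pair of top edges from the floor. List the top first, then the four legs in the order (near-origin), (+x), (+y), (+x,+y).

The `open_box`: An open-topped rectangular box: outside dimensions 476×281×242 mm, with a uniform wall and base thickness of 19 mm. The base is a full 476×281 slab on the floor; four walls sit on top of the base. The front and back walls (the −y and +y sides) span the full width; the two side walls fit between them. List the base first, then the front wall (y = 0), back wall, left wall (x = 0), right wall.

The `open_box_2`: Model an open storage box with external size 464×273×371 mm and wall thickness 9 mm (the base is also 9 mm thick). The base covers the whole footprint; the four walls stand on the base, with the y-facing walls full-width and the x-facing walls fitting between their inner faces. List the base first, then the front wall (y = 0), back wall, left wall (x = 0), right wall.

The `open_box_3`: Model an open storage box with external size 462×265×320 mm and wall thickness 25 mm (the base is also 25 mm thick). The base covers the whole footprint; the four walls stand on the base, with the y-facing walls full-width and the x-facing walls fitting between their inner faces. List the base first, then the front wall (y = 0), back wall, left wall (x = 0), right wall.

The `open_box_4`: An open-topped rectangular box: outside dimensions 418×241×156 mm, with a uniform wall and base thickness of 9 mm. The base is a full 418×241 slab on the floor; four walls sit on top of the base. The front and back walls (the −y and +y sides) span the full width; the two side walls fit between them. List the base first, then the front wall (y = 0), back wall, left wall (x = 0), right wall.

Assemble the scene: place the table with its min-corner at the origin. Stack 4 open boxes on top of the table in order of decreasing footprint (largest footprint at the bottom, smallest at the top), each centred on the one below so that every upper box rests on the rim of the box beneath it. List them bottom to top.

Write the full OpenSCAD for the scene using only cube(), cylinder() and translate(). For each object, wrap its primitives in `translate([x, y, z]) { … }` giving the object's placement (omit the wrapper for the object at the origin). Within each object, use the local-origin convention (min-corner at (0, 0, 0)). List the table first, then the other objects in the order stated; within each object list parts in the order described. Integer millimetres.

translate([0, 0, 712]) cube([866, 757, 50]);
translate([80, 80, 0]) cylinder(h = 712, r = 36);
translate([786, 80, 0]) cylinder(h = 712, r = 36);
translate([80, 677, 0]) cylinder(h = 712, r = 36);
translate([786, 677, 0]) cylinder(h = 712, r = 36);
translate([195, 238, 762]) {
  cube([476, 281, 19]);
  translate([0, 0, 19]) cube([476, 19, 223]);
  translate([0, 262, 19]) cube([476, 19, 223]);
  translate([0, 19, 19]) cube([19, 243, 223]);
  translate([457, 19, 19]) cube([19, 243, 223]);
}
translate([201, 242, 1004]) {
  cube([464, 273, 9]);
  translate([0, 0, 9]) cube([464, 9, 362]);
  translate([0, 264, 9]) cube([464, 9, 362]);
  translate([0, 9, 9]) cube([9, 255, 362]);
  translate([455, 9, 9]) cube([9, 255, 362]);
}
translate([202, 246, 1375]) {
  cube([462, 265, 25]);
  translate([0, 0, 25]) cube([462, 25, 295]);
  translate([0, 240, 25]) cube([462, 25, 295]);
  translate([0, 25, 25]) cube([25, 215, 295]);
  translate([437, 25, 25]) cube([25, 215, 295]);
}
translate([224, 258, 1695]) {
  cube([418, 241, 9]);
  translate([0, 0, 9]) cube([418, 9, 147]);
  translate([0, 232, 9]) cube([418, 9, 147]);
  translate([0, 9, 9]) cube([9, 223, 147]);
  translate([409, 9, 9]) cube([9, 223, 147]);
}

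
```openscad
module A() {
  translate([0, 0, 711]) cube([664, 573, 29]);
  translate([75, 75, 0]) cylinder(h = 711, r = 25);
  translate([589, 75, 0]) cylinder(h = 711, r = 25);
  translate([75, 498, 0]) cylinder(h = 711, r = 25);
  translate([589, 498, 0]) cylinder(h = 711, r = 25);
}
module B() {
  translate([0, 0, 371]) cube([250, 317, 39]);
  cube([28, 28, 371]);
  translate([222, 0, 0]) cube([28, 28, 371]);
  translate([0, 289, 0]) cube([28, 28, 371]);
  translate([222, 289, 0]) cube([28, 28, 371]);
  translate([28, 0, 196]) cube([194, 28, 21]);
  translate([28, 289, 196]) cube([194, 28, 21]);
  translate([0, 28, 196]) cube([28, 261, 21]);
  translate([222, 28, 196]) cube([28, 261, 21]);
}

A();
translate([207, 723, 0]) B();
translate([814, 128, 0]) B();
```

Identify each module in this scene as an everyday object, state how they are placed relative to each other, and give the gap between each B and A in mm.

A is a table. B is a stool. Two stools sit around the table at the +y, +x sides. The gap between each stool and the table is 150 mm.

Each stool's nearest face is 150 mm from the table's bounding box.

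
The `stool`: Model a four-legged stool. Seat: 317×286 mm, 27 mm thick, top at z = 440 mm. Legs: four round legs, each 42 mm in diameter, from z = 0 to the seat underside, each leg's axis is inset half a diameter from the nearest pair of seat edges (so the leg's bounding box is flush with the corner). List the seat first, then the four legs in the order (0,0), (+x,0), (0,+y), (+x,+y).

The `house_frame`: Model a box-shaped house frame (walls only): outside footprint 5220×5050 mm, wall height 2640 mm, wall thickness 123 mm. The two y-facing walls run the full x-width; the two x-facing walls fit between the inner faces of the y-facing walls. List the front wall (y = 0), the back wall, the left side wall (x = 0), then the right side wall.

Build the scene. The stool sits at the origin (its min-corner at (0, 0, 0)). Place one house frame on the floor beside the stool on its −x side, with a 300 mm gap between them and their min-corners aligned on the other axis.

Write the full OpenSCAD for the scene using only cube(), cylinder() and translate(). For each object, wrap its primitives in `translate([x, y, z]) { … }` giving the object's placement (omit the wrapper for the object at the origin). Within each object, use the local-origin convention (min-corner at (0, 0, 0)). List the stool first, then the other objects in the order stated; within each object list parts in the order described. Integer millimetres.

translate([0, 0, 413]) cube([317, 286, 27]);
translate([21, 21, 0]) cylinder(h = 413, r = 21);
translate([296, 21, 0]) cylinder(h = 413, r = 21);
translate([21, 265, 0]) cylinder(h = 413, r = 21);
translate([296, 265, 0]) cylinder(h = 413, r = 21);
translate([-5520, 0, 0]) {
  cube([5220, 123, 2640]);
  translate([0, 4927, 0]) cube([5220, 123, 2640]);
  translate([0, 123, 0]) cube([123, 4804, 2640]);
  translate([5097, 123, 0]) cube([123, 4804, 2640]);
}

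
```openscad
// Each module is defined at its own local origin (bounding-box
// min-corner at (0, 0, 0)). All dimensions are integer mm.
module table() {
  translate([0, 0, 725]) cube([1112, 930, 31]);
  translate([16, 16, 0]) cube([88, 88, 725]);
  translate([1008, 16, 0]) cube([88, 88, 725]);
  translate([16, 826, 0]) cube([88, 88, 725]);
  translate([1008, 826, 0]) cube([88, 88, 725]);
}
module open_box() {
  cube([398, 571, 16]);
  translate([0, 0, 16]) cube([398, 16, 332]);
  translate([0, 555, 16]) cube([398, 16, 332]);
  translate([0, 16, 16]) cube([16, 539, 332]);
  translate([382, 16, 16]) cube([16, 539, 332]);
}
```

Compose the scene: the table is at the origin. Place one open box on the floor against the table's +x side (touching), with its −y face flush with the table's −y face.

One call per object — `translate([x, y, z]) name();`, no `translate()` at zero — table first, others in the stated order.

table();
translate([1112, 0, 0]) open_box();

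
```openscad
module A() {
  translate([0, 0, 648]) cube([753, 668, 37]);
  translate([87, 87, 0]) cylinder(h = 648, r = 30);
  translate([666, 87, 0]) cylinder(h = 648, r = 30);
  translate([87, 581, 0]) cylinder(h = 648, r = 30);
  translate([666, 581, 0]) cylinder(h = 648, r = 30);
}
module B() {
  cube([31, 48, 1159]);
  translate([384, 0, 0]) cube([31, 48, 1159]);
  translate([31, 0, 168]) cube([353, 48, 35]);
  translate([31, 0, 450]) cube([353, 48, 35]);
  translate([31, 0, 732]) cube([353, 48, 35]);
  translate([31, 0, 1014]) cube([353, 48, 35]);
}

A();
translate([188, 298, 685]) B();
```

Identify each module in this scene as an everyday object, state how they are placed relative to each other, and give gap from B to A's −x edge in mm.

A is a table. B is a ladder. The ladder is on top of the table. The gap from the ladder to the table's −x edge is 188 mm.

The ladder's min-x is at 188; the table's min-x is 0; gap = 188 mm.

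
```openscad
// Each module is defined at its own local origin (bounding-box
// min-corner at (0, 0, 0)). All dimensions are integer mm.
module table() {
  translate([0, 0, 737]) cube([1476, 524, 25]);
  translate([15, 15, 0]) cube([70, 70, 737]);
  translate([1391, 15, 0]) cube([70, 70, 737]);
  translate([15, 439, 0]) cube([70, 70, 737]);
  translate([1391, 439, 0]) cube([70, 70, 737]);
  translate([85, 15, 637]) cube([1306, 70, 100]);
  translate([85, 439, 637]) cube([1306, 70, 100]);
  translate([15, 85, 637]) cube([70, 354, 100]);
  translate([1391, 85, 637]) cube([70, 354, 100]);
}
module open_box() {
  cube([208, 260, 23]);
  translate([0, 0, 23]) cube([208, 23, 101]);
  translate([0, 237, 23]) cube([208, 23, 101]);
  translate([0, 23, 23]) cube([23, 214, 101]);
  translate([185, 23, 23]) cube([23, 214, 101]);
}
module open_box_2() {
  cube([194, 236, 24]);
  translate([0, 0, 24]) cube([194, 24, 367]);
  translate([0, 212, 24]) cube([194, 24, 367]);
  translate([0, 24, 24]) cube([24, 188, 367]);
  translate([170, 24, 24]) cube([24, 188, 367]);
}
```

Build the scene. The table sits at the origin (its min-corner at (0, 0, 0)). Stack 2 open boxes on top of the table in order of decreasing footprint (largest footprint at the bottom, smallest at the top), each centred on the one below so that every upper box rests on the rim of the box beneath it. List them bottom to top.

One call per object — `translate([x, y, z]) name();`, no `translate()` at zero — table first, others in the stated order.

table();
translate([634, 132, 762]) open_box();
translate([641, 144, 886]) open_box_2();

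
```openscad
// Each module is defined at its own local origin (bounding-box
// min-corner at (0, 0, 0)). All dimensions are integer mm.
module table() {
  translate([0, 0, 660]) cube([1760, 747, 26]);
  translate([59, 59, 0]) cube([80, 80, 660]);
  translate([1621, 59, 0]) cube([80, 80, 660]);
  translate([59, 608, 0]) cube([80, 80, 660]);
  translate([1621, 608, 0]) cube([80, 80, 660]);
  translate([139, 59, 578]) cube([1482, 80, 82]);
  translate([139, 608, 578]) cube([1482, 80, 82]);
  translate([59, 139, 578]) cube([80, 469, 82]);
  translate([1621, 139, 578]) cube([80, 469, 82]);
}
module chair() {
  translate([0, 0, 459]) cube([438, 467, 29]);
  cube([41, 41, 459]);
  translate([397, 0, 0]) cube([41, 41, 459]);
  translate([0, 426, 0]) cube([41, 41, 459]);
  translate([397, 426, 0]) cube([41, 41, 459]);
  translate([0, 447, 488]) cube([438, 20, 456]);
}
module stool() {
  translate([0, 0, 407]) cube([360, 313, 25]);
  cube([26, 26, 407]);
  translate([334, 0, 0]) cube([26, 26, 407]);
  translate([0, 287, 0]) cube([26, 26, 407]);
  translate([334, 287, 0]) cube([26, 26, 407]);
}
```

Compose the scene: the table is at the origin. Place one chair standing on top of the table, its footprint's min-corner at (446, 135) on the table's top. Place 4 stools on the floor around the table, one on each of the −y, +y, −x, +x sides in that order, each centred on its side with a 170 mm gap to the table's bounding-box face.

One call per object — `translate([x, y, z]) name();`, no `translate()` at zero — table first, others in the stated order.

table();
translate([446, 135, 686]) chair();
translate([700, -483, 0]) stool();
translate([700, 917, 0]) stool();
translate([-530, 217, 0]) stool();
translate([1930, 217, 0]) stool();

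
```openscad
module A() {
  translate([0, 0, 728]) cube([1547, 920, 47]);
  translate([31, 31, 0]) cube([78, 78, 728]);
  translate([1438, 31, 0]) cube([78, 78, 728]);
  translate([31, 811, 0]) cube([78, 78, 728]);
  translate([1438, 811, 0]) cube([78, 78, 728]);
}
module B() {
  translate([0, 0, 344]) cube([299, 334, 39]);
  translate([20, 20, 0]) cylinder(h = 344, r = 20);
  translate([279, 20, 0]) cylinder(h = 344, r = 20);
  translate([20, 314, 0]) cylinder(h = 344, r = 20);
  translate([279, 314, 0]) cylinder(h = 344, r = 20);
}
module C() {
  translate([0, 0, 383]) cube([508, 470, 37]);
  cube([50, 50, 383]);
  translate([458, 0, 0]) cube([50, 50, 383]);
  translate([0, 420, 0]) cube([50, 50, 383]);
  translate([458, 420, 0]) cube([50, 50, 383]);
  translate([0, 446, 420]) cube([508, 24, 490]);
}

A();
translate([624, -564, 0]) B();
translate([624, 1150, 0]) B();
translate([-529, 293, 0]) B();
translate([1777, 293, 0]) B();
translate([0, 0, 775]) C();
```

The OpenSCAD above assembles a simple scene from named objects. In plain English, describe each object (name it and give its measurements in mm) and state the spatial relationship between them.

A is a table: top 1547 mm (x) × 920 mm (y), 47 mm thick, upper face at z = 775 mm, on four 78×78 mm square legs, each inset 31 mm from the nearest pair of top edges, running from z = 0 to the bottom of the top.

B is a four-legged stool. The seat is 299×334 mm, 39 mm thick, top at z = 383 mm. It stands on four round legs, each 40 mm in diameter, from z = 0 to the seat underside, each leg's axis is inset half a diameter from the nearest pair of seat edges (so the leg's bounding box is flush with the corner).

C is a chair: 508×470 mm seat, 37 mm thick, top at z = 420 mm, on four 50 mm square corner legs flush with the seat edges. A 24 mm thick backrest slab spans the full seat width, extending 490 mm above the seat top, its back face flush with the seat's +y edge.

Four stools sit around the table at the −y, +y, −x, +x sides. The chair is on top of the table.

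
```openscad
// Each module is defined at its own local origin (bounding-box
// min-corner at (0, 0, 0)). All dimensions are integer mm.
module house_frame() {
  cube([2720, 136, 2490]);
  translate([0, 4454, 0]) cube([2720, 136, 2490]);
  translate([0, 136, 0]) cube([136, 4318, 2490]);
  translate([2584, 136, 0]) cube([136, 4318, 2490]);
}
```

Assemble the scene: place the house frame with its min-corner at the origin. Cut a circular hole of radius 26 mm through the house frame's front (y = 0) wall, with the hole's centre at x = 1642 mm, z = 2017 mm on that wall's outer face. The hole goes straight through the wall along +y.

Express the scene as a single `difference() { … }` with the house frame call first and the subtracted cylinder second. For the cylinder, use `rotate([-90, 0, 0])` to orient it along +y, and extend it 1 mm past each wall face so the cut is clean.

difference() {
  house_frame();
  translate([1642, -1, 2017]) rotate([-90, 0, 0]) cylinder(h = 138, r = 26);
}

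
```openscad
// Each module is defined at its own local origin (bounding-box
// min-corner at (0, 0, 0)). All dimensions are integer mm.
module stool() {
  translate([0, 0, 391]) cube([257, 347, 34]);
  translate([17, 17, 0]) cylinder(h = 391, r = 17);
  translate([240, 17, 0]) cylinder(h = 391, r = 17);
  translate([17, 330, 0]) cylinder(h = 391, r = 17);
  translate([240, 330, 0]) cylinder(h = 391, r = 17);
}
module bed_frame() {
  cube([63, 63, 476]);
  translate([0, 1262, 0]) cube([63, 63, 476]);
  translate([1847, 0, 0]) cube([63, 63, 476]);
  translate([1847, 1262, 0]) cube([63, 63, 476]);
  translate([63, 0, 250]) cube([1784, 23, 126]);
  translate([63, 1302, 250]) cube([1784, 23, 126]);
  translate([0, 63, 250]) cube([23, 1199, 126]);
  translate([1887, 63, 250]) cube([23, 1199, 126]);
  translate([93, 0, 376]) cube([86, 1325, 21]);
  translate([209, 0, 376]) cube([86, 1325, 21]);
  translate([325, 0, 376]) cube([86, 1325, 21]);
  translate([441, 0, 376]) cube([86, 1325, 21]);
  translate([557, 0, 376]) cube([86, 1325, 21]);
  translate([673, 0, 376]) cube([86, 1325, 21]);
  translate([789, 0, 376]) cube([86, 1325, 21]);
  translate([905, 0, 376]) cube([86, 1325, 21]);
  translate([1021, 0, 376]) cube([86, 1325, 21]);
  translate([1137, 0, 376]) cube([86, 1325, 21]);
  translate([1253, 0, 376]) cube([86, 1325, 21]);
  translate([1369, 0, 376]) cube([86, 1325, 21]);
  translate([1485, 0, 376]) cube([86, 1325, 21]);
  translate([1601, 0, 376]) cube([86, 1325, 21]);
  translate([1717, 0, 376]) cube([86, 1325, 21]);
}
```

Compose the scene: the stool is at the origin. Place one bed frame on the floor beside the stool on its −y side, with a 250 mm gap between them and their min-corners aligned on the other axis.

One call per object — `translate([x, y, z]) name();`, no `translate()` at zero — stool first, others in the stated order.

stool();
translate([0, -1575, 0]) bed_frame();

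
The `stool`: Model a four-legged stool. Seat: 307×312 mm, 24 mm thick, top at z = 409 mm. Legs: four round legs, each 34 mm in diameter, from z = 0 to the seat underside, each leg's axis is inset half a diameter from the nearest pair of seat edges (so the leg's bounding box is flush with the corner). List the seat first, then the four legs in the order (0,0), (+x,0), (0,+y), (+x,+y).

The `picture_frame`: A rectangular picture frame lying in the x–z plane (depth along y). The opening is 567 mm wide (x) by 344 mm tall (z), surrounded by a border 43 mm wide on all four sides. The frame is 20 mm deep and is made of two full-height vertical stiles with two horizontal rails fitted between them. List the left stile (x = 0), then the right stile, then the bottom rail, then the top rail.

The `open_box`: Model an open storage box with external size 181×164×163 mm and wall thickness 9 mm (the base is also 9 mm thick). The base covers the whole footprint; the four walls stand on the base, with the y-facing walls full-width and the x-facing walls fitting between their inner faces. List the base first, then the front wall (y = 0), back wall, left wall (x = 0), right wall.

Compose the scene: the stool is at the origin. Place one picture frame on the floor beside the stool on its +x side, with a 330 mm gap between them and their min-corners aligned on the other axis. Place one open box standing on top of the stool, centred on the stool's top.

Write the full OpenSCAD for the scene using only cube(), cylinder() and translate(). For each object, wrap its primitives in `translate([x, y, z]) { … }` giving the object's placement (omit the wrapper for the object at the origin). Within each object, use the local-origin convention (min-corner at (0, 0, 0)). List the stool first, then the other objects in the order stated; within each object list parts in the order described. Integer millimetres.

translate([0, 0, 385]) cube([307, 312, 24]);
translate([17, 17, 0]) cylinder(h = 385, r = 17);
translate([290, 17, 0]) cylinder(h = 385, r = 17);
translate([17, 295, 0]) cylinder(h = 385, r = 17);
translate([290, 295, 0]) cylinder(h = 385, r = 17);
translate([637, 0, 0]) {
  cube([43, 20, 430]);
  translate([610, 0, 0]) cube([43, 20, 430]);
  translate([43, 0, 0]) cube([567, 20, 43]);
  translate([43, 0, 387]) cube([567, 20, 43]);
}
translate([63, 74, 409]) {
  cube([181, 164, 9]);
  translate([0, 0, 9]) cube([181, 9, 154]);
  translate([0, 155, 9]) cube([181, 9, 154]);
  translate([0, 9, 9]) cube([9, 146, 154]);
  translate([172, 9, 9]) cube([9, 146, 154]);
}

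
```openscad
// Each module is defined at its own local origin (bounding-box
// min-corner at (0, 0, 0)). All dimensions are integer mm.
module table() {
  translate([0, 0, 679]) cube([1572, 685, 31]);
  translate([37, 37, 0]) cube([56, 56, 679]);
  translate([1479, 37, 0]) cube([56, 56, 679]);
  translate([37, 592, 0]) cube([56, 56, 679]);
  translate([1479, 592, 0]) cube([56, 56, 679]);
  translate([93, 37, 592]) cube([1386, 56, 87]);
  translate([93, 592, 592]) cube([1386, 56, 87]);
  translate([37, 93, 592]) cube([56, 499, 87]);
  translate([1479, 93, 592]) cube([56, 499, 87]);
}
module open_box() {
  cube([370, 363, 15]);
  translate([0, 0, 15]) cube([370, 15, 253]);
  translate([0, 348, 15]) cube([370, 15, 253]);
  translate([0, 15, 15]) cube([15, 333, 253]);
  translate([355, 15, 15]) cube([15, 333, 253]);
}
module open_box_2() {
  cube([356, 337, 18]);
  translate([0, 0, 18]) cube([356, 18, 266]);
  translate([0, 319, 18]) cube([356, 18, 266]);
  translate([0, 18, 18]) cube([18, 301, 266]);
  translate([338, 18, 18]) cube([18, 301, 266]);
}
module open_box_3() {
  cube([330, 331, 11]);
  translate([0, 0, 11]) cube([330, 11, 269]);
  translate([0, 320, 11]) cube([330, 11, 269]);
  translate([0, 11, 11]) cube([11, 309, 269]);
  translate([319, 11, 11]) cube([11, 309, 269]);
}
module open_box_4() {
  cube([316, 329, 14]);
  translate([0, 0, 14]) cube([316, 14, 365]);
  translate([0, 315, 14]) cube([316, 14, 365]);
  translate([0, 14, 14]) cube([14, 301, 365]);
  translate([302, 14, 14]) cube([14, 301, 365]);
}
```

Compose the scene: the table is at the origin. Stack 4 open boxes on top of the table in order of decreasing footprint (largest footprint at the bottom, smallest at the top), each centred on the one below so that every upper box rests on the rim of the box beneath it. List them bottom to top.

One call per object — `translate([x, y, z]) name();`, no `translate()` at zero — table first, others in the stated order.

table();
translate([601, 161, 710]) open_box();
translate([608, 174, 978]) open_box_2();
translate([621, 177, 1262]) open_box_3();
translate([628, 178, 1542]) open_box_4();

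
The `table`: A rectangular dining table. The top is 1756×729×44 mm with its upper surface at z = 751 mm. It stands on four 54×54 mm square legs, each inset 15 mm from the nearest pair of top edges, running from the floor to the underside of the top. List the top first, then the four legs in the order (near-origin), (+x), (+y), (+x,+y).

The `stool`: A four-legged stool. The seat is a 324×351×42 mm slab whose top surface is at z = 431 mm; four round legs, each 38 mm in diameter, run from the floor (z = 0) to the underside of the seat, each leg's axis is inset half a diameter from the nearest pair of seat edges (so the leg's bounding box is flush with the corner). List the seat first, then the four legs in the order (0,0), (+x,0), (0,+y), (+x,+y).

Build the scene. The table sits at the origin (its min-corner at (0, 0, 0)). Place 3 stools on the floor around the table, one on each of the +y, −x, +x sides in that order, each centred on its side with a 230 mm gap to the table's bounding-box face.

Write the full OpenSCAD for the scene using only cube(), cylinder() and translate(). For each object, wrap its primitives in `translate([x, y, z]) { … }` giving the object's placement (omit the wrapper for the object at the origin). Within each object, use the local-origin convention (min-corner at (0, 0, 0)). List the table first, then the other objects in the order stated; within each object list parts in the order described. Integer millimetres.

translate([0, 0, 707]) cube([1756, 729, 44]);
translate([15, 15, 0]) cube([54, 54, 707]);
translate([1687, 15, 0]) cube([54, 54, 707]);
translate([15, 660, 0]) cube([54, 54, 707]);
translate([1687, 660, 0]) cube([54, 54, 707]);
translate([716, 959, 0]) {
  translate([0, 0, 389]) cube([324, 351, 42]);
  translate([19, 19, 0]) cylinder(h = 389, r = 19);
  translate([305, 19, 0]) cylinder(h = 389, r = 19);
  translate([19, 332, 0]) cylinder(h = 389, r = 19);
  translate([305, 332, 0]) cylinder(h = 389, r = 19);
}
translate([-554, 189, 0]) {
  translate([0, 0, 389]) cube([324, 351, 42]);
  translate([19, 19, 0]) cylinder(h = 389, r = 19);
  translate([305, 19, 0]) cylinder(h = 389, r = 19);
  translate([19, 332, 0]) cylinder(h = 389, r = 19);
  translate([305, 332, 0]) cylinder(h = 389, r = 19);
}
translate([1986, 189, 0]) {
  translate([0, 0, 389]) cube([324, 351, 42]);
  translate([19, 19, 0]) cylinder(h = 389, r = 19);
  translate([305, 19, 0]) cylinder(h = 389, r = 19);
  translate([19, 332, 0]) cylinder(h = 389, r = 19);
  translate([305, 332, 0]) cylinder(h = 389, r = 19);
}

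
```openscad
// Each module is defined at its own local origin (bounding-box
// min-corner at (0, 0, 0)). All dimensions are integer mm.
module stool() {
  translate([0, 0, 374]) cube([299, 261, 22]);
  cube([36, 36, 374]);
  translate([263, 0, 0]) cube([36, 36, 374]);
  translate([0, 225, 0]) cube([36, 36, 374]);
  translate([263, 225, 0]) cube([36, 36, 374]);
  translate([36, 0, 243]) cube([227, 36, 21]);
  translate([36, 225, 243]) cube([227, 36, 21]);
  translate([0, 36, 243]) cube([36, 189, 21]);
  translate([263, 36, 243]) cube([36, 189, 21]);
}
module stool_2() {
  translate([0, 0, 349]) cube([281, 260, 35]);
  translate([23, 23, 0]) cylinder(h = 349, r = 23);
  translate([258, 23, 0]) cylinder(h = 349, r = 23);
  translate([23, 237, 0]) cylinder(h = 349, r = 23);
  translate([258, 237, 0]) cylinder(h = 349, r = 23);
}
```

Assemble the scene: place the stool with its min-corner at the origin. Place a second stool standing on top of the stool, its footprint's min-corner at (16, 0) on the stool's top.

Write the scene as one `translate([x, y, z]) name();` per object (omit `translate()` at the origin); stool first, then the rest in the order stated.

stool();
translate([16, 0, 396]) stool_2();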